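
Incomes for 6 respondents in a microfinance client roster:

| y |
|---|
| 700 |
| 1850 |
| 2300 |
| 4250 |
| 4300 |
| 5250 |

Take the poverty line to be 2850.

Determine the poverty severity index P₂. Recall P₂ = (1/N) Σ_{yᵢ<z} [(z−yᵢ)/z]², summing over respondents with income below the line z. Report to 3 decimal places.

Incomes under z: 700, 1850, 2300 (q = 3 of N = 6).
Shortfall ratios: (2850−700)/2850 = 0.7544; (2850−1850)/2850 = 0.3509; (2850−2300)/2850 = 0.1930.
Squared: 0.5691; 0.1231; 0.0372.
Sum = 0.729455; P₂ = 0.729455 / 6 = 0.122.

0.122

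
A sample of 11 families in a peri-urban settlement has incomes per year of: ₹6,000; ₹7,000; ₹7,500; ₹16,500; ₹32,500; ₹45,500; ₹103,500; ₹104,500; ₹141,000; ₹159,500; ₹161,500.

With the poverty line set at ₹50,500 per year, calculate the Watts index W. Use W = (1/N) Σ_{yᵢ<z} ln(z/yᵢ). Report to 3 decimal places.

0.698

Below the line: ₹6,000, ₹7,000, ₹7,500, ₹16,500, ₹32,500, ₹45,500 (q = 6 of N = 11).
Log gaps: ln(50500/6000) = 2.1302; ln(50500/7000) = 1.9761; ln(50500/7500) = 1.9071; ln(50500/16500) = 1.1186; ln(50500/32500) = 0.4407; ln(50500/45500) = 0.1043.
W = 7.676955 / 11 = 0.698.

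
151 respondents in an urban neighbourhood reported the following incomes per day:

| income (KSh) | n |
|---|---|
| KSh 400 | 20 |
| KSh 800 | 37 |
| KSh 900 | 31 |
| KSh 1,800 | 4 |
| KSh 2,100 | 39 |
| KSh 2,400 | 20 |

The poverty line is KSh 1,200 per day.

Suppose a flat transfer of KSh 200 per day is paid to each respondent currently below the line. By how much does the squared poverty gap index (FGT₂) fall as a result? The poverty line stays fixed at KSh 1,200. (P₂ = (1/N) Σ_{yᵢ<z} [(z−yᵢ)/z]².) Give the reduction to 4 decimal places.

Before: below the line — 20×KSh 400, 37×KSh 800, 31×KSh 900; squared poverty gap index (FGT₂) = 0.098924.
After the KSh 200 transfer: below the line — 20×KSh 600, 37×KSh 1,000, 31×KSh 1,100; squared poverty gap index (FGT₂) = 0.041345.
Reduction = 0.098924 − 0.041345 = 0.0576.

0.0576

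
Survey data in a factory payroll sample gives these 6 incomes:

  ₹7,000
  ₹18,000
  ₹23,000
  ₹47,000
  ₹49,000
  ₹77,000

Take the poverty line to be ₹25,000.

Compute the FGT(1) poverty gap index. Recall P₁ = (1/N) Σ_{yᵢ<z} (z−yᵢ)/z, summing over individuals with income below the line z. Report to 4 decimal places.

Below z: ₹7,000, ₹18,000, ₹23,000 (q = 3 of N = 6).
Relative gaps: (25000−7000)/25000 = 0.7200; (25000−18000)/25000 = 0.2800; (25000−23000)/25000 = 0.0800.
Sum of shortfalls = 1.080000; P₁ averages over all N: 1.080000 / 6 = 0.1800.

0.1800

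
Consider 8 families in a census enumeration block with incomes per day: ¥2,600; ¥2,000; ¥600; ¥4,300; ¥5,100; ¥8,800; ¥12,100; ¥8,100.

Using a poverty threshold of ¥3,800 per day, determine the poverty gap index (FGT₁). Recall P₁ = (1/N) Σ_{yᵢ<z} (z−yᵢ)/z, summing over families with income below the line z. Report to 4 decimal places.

Below the line: ¥600, ¥2,000, ¥2,600 (q = 3 of N = 8).
Relative gaps: (3800−600)/3800 = 0.8421; (3800−2000)/3800 = 0.4737; (3800−2600)/3800 = 0.3158.
Σ = 1.631579. Dividing by the full population N = 8 gives P₁ = 0.2039.

0.2039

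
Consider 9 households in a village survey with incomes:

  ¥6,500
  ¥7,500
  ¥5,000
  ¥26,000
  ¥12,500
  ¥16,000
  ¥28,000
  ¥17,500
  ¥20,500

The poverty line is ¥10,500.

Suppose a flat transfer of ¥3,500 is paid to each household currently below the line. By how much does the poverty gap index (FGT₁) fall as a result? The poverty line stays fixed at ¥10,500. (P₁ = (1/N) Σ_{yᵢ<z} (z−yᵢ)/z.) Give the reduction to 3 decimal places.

Before: below the line — ¥5,000, ¥6,500, ¥7,500; poverty gap index (FGT₁) = 0.13228.
After the ¥3,500 transfer: below the line — ¥8,500, ¥10,000; poverty gap index (FGT₁) = 0.02646.
Reduction = 0.13228 − 0.02646 = 0.106.

0.106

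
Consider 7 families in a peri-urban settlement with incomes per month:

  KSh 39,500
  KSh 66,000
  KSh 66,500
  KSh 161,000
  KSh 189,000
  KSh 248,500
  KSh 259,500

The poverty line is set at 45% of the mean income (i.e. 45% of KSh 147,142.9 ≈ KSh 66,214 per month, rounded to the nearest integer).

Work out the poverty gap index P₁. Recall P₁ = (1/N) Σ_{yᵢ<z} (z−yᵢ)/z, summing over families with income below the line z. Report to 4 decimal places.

0.0581

Incomes under z: KSh 39,500, KSh 66,000 (q = 2 of N = 7).
Shortfall ratios: (66214−39500)/66214 = 0.4034; (66214−66000)/66214 = 0.0032.
Σ = 0.406681. Dividing by the full population N = 7 gives P₁ = 0.0581.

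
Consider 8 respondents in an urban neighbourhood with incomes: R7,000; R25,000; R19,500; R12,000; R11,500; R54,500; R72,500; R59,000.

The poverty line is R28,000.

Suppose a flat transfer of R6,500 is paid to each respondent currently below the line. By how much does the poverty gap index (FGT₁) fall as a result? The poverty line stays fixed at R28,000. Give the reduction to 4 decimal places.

Before: below the line — R7,000, R11,500, R12,000, R19,500, R25,000; poverty gap index (FGT₁) = 0.290179.
After the R6,500 transfer: below the line — R13,500, R18,000, R18,500, R26,000; poverty gap index (FGT₁) = 0.160714.
Reduction = 0.290179 − 0.160714 = 0.1295.

0.1295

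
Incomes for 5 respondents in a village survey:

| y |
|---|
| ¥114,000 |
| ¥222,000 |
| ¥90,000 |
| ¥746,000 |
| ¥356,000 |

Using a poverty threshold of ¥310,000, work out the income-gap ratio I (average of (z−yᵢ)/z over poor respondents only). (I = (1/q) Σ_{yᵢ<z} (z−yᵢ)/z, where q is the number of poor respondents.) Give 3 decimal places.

Poor units: ¥90,000, ¥114,000, ¥222,000 (q = 3 of N = 5).
Relative gaps: 0.7097, 0.6323, 0.2839; sum = 1.625806.
I averages over the q = 3 poor units only: 1.625806 / 3 = 0.542.

0.542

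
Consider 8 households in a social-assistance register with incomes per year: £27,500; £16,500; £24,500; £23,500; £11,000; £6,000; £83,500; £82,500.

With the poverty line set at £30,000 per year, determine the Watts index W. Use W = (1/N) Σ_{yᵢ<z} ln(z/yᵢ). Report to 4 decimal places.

0.4680

Incomes under z: £6,000, £11,000, £16,500, £23,500, £24,500, £27,500 (q = 6 of N = 8).
Log shortfalls: ln(30000/6000) = 1.6094; ln(30000/11000) = 1.0033; ln(30000/16500) = 0.5978; ln(30000/23500) = 0.2442; ln(30000/24500) = 0.2025; ln(30000/27500) = 0.0870.
W = 3.744310 / 8 = 0.4680.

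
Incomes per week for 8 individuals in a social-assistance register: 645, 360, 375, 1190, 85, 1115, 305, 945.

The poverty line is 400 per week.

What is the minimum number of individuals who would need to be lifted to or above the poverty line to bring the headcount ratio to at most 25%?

4 of the 8 individuals are poor, so H = 4/8 = 0.500.
A headcount ratio of at most 25% allows at most ⌊0.25 × 8⌋ = 2 poor individuals.
So at least 4 − 2 = 2 must be lifted.

2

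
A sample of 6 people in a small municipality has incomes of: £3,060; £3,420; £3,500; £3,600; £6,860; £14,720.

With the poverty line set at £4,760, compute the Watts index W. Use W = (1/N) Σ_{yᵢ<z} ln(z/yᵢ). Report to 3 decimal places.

Poor units: £3,060, £3,420, £3,500, £3,600 (q = 4 of N = 6).
Log shortfalls: ln(4760/3060) = 0.4418; ln(4760/3420) = 0.3306; ln(4760/3500) = 0.3075; ln(4760/3600) = 0.2793.
W = 1.359238 / 6 = 0.227.

0.227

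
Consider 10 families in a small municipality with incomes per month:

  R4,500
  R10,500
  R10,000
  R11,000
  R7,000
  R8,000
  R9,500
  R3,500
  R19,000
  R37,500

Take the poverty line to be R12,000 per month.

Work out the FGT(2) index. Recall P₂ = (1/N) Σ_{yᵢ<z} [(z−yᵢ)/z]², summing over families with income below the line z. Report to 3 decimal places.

0.127

Poor units: R3,500, R4,500, R7,000, R8,000, R9,500, R10,000, R10,500, R11,000 (q = 8 of N = 10).
Normalized shortfalls: (12000−3500)/12000 = 0.7083; (12000−4500)/12000 = 0.6250; (12000−7000)/12000 = 0.4167; (12000−8000)/12000 = 0.3333; (12000−9500)/12000 = 0.2083; (12000−10000)/12000 = 0.1667; (12000−10500)/12000 = 0.1250; (12000−11000)/12000 = 0.0833.
Squared: 0.5017; 0.3906; 0.1736; 0.1111; 0.0434; 0.0278; 0.0156; 0.0069.
Sum = 1.270833; P₂ = 1.270833 / 10 = 0.127.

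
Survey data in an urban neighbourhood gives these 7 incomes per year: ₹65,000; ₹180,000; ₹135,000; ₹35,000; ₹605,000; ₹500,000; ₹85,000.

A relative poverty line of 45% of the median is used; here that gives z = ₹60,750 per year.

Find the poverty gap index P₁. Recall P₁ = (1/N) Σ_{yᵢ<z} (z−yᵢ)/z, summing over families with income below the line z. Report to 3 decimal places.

Poor units: ₹35,000 (q = 1 of N = 7).
Shortfall ratios: (60750−35000)/60750 = 0.4239.
Σ = 0.423868. Dividing by the full population N = 7 gives P₁ = 0.061.

0.061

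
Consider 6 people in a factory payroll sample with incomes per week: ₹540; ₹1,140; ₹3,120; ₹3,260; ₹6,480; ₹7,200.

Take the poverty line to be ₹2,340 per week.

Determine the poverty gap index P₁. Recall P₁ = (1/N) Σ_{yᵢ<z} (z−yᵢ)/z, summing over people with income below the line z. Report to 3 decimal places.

0.214

Below z: ₹540, ₹1,140 (q = 2 of N = 6).
Normalized shortfalls: (2340−540)/2340 = 0.7692; (2340−1140)/2340 = 0.5128.
Σ = 1.282051. Dividing by the full population N = 6 gives P₁ = 0.214.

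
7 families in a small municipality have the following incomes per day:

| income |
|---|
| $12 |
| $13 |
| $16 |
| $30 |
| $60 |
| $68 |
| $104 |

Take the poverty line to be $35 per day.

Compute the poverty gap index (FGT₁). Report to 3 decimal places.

0.282

Poor units: $12, $13, $16, $30 (q = 4 of N = 7).
Relative gaps: (35−12)/35 = 0.6571; (35−13)/35 = 0.6286; (35−16)/35 = 0.5429; (35−30)/35 = 0.1429.
Σ = 1.971429. Dividing by the full population N = 7 gives P₁ = 0.282.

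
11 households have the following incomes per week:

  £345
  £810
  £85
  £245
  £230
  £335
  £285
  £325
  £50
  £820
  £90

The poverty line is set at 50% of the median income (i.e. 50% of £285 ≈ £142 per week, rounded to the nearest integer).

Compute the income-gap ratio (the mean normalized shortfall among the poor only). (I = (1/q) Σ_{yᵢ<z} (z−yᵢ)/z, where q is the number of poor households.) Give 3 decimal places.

0.472

Below the line: £50, £85, £90 (q = 3 of N = 11).
Relative gaps: 0.6479, 0.4014, 0.3662; sum = 1.415493.
I averages over the q = 3 poor units only: 1.415493 / 3 = 0.472.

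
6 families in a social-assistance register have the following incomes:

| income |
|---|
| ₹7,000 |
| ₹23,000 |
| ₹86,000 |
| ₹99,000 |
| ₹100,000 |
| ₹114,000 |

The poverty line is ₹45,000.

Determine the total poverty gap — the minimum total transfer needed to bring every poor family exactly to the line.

₹60,000

Below the line: ₹7,000, ₹23,000 (q = 2 of N = 6).
Individual gaps: 45000−7000 = 38000; 45000−23000 = 22000.
Aggregate gap = ₹60,000.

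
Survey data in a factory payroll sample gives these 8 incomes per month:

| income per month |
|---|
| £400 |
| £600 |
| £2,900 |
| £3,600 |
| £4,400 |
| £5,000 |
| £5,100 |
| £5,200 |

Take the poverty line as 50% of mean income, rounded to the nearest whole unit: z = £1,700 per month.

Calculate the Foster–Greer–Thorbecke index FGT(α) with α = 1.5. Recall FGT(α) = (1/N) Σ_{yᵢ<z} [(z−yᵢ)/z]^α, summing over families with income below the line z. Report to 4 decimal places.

0.1487

Below the line: £400, £600 (q = 2 of N = 8).
Normalized shortfalls: (1700−400)/1700 = 0.7647; (1700−600)/1700 = 0.6471.
Raised to α = 1.5: 0.66872; 0.52049.
Sum = 1.189210; FGT(1.5) = 1.189210 / 8 = 0.1487.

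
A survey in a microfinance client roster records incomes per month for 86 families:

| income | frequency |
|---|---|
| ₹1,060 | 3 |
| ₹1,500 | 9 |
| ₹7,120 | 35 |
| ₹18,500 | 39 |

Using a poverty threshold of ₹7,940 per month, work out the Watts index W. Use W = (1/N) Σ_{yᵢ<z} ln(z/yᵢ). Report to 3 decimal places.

Below z: 3×₹1,060, 9×₹1,500, 35×₹7,120 (q = 47 of N = 86).
ln(z/y) terms: ln(7940/1060) = 2.0136 (×3); ln(7940/1500) = 1.6664 (×9); ln(7940/7120) = 0.1090 (×35).
W = 24.854161 / 86 = 0.289.

0.289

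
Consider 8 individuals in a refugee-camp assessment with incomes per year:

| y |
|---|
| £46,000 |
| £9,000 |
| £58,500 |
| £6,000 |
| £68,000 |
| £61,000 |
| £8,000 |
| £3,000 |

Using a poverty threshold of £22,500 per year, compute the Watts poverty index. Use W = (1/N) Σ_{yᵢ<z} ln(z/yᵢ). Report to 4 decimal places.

0.6609

Incomes under z: £3,000, £6,000, £8,000, £9,000 (q = 4 of N = 8).
Log gaps: ln(22500/3000) = 2.0149; ln(22500/6000) = 1.3218; ln(22500/8000) = 1.0341; ln(22500/9000) = 0.9163.
W = 5.287023 / 8 = 0.6609.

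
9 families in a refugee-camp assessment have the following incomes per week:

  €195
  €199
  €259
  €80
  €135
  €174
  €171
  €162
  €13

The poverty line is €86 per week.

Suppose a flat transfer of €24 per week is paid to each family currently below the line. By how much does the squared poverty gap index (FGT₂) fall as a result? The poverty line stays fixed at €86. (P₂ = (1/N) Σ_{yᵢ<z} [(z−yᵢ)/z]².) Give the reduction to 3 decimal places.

Before: below the line — €13, €80; squared poverty gap index (FGT₂) = 0.08060.
After the €24 transfer: below the line — €37; squared poverty gap index (FGT₂) = 0.03607.
Reduction = 0.08060 − 0.03607 = 0.045.

0.045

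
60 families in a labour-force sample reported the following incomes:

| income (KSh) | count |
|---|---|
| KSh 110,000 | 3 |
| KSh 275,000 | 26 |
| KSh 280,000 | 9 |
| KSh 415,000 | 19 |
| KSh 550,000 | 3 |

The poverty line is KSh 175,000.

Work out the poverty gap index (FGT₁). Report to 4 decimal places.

0.0186

Below z: 3×KSh 110,000 (q = 3 of N = 60).
Gap ratios (z−y)/z: (175000−110000)/175000 = 0.3714 (×3).
Σ = 1.114286. Dividing by the full population N = 60 gives P₁ = 0.0186.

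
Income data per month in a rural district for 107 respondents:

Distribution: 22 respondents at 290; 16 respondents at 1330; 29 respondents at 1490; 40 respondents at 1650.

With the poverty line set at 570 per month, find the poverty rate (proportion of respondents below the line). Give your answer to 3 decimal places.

0.206

22 of the 107 respondents have income below 570.
H = 22/107 = 0.206.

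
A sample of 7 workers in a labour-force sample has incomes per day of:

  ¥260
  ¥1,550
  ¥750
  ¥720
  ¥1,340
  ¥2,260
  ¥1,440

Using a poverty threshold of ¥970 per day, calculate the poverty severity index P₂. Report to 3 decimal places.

0.093

Below the line: ¥260, ¥720, ¥750 (q = 3 of N = 7).
Relative gaps: (970−260)/970 = 0.7320; (970−720)/970 = 0.2577; (970−750)/970 = 0.2268.
Squared: 0.5358; 0.0664; 0.0514.
Sum = 0.653630; P₂ = 0.653630 / 7 = 0.093.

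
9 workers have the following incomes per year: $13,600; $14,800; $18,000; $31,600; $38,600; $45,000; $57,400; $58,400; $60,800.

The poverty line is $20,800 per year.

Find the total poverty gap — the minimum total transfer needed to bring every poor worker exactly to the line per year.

Poor units: $13,600, $14,800, $18,000 (q = 3 of N = 9).
Individual gaps: 20800−13600 = 7200; 20800−14800 = 6000; 20800−18000 = 2800.
Aggregate gap = $16,000.

$16,000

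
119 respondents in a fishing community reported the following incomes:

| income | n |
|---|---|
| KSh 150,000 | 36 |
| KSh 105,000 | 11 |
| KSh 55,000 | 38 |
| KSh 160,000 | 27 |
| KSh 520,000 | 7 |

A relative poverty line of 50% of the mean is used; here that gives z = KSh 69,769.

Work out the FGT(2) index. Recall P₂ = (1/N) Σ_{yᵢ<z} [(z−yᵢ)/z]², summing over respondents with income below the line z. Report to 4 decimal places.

Below the line: 38×KSh 55,000 (q = 38 of N = 119).
Gap ratios (z−y)/z: (69769−55000)/69769 = 0.2117 (×38).
Squared: 0.0448 (×38).
Sum = 1.702789; P₂ = 1.702789 / 119 = 0.0143.

0.0143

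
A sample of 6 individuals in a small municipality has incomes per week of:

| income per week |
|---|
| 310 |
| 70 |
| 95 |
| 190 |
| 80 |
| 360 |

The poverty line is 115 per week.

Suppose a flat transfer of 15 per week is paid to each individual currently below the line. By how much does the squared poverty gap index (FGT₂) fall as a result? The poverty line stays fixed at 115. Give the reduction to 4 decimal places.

Before: below the line — 70, 80, 95; squared poverty gap index (FGT₂) = 0.045999.
After the 15 transfer: below the line — 85, 95, 110; squared poverty gap index (FGT₂) = 0.016698.
Reduction = 0.045999 − 0.016698 = 0.0293.

0.0293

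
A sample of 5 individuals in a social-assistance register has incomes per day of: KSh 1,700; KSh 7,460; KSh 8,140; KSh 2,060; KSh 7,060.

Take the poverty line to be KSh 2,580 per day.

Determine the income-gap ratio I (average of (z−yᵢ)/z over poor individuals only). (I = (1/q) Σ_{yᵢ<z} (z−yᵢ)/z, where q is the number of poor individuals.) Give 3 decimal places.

Incomes under z: KSh 1,700, KSh 2,060 (q = 2 of N = 5).
Relative gaps: 0.3411, 0.2016; sum = 0.542636.
I averages over the q = 2 poor units only: 0.542636 / 2 = 0.271.

0.271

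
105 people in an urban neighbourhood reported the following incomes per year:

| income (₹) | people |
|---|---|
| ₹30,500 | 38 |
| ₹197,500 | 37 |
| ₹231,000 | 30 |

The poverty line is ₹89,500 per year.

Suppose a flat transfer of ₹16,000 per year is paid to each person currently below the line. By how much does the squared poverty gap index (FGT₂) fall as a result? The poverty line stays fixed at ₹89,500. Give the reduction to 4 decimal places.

0.0737

Before: below the line — 38×₹30,500; squared poverty gap index (FGT₂) = 0.157272.
After the ₹16,000 transfer: below the line — 38×₹46,500; squared poverty gap index (FGT₂) = 0.083538.
Reduction = 0.157272 − 0.083538 = 0.0737.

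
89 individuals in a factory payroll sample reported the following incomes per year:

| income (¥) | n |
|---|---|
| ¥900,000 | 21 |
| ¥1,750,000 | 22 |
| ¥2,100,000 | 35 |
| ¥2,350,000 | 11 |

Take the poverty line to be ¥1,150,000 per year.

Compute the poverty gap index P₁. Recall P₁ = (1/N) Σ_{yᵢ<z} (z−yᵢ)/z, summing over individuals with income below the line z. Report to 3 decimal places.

Poor units: 21×¥900,000 (q = 21 of N = 89).
Gap ratios (z−y)/z: (1150000−900000)/1150000 = 0.2174 (×21).
Σ = 4.565217. Dividing by the full population N = 89 gives P₁ = 0.051.

0.051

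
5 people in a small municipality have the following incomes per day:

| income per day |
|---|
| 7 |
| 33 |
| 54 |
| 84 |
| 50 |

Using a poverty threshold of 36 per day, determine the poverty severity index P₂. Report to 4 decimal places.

Poor units: 7, 33 (q = 2 of N = 5).
Gap ratios (z−y)/z: (36−7)/36 = 0.8056; (36−33)/36 = 0.0833.
Squared: 0.6489; 0.0069.
Sum = 0.655864; P₂ = 0.655864 / 5 = 0.1312.

0.1312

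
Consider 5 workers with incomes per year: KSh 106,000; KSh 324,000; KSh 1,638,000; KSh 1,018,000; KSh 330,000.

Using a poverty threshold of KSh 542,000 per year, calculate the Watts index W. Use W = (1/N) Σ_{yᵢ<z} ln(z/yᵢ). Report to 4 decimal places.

0.5285

Below z: KSh 106,000, KSh 324,000, KSh 330,000 (q = 3 of N = 5).
Log gaps: ln(542000/106000) = 1.6318; ln(542000/324000) = 0.5145; ln(542000/330000) = 0.4962.
W = 2.642523 / 5 = 0.5285.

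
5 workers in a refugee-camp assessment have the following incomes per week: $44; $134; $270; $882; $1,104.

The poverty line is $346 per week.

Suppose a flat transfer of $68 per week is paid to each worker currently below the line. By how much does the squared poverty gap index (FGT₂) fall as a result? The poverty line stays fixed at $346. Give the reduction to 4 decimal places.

0.1109

Before: below the line — $44, $134, $270; squared poverty gap index (FGT₂) = 0.237101.
After the $68 transfer: below the line — $112, $202, $338; squared poverty gap index (FGT₂) = 0.126225.
Reduction = 0.237101 − 0.126225 = 0.1109.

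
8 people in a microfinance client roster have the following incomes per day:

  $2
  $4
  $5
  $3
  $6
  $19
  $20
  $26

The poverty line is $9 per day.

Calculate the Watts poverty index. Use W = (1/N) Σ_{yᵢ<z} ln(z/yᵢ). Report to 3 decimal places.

0.551

Below z: $2, $3, $4, $5, $6 (q = 5 of N = 8).
Log gaps: ln(9/2) = 1.5041; ln(9/3) = 1.0986; ln(9/4) = 0.8109; ln(9/5) = 0.5878; ln(9/6) = 0.4055.
W = 4.406872 / 8 = 0.551.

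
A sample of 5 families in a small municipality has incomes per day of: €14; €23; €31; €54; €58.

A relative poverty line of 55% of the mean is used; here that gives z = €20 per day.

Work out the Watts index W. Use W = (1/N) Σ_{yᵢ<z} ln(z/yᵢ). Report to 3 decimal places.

0.071

Below the line: €14 (q = 1 of N = 5).
ln(z/y) terms: ln(20/14) = 0.3567.
W = 0.356675 / 5 = 0.071.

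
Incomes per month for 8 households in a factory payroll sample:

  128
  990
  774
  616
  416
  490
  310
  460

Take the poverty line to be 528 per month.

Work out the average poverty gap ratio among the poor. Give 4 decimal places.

Incomes under z: 128, 310, 416, 460, 490 (q = 5 of N = 8).
Relative gaps: 0.7576, 0.4129, 0.2121, 0.1288, 0.0720; sum = 1.583333.
I averages over the q = 5 poor units only: 1.583333 / 5 = 0.3167.

0.3167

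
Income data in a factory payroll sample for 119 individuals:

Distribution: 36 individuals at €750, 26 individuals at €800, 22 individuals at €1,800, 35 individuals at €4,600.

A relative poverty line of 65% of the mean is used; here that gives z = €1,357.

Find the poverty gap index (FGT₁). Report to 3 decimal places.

0.225

Incomes under z: 36×€750, 26×€800 (q = 62 of N = 119).
Shortfall ratios: (1357−750)/1357 = 0.4473 (×36); (1357−800)/1357 = 0.4105 (×26).
Σ = 26.775239. Dividing by the full population N = 119 gives P₁ = 0.225.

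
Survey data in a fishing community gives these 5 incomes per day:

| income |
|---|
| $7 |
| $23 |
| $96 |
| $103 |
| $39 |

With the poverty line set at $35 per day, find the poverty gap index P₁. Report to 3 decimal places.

0.229

Incomes under z: $7, $23 (q = 2 of N = 5).
Shortfall ratios: (35−7)/35 = 0.8000; (35−23)/35 = 0.3429.
Sum of shortfalls = 1.142857; P₁ averages over all N: 1.142857 / 5 = 0.229.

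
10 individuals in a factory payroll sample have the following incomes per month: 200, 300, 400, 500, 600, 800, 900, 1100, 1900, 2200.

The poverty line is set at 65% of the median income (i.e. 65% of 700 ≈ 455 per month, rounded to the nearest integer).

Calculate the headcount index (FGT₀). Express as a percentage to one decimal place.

30.0%

3 of the 10 individuals have income below 455.
H = 3/10 = 30.0%.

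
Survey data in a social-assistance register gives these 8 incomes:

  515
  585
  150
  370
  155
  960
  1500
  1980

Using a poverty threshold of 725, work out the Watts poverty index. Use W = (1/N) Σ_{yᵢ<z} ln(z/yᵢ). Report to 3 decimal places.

Below z: 150, 155, 370, 515, 585 (q = 5 of N = 8).
Log gaps: ln(725/150) = 1.5755; ln(725/155) = 1.5427; ln(725/370) = 0.6727; ln(725/515) = 0.3420; ln(725/585) = 0.2146.
W = 4.347516 / 8 = 0.543.

0.543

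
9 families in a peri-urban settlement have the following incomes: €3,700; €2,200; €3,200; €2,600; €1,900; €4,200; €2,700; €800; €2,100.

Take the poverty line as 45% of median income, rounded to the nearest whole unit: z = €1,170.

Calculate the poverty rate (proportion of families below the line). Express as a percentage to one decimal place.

1 of the 9 families have income below €1,170.
H = 1/9 = 11.1%.

11.1%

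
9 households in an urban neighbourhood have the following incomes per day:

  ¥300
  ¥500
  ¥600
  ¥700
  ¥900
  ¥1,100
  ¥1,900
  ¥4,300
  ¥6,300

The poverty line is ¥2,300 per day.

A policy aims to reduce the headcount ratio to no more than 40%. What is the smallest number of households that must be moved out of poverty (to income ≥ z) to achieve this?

Currently q = 7 of N = 9 are below the line (H = 0.778).
A headcount ratio of at most 40% allows at most ⌊0.40 × 9⌋ = 3 poor households.
So at least 7 − 3 = 4 must be lifted.

4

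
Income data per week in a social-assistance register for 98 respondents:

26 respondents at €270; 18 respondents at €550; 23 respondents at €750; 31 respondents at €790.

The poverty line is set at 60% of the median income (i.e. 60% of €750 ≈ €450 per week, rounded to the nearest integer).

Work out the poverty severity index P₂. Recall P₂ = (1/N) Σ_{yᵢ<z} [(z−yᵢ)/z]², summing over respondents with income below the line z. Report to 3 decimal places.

0.042

Poor units: 26×€270 (q = 26 of N = 98).
Shortfall ratios: (450−270)/450 = 0.4000 (×26).
Squared: 0.1600 (×26).
Sum = 4.160000; P₂ = 4.160000 / 98 = 0.042.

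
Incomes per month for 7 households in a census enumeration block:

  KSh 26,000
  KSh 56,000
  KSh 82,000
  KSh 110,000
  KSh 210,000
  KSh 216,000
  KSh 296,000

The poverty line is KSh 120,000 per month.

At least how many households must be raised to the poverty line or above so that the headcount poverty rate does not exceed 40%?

Currently q = 4 of N = 7 are below the line (H = 0.571).
A headcount ratio of at most 40% allows at most ⌊0.40 × 7⌋ = 2 poor households.
So at least 4 − 2 = 2 must be lifted.

2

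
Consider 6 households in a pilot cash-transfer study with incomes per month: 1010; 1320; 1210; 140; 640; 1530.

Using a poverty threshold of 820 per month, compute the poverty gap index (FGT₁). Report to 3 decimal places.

0.175

Incomes under z: 140, 640 (q = 2 of N = 6).
Normalized shortfalls: (820−140)/820 = 0.8293; (820−640)/820 = 0.2195.
Sum of shortfalls = 1.048780; P₁ averages over all N: 1.048780 / 6 = 0.175.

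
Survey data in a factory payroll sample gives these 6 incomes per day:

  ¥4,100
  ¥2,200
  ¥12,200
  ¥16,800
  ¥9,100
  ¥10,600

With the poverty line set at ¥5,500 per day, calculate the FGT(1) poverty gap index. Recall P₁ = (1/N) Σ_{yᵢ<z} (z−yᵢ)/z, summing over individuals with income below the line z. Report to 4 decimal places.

Below the line: ¥2,200, ¥4,100 (q = 2 of N = 6).
Normalized shortfalls: (5500−2200)/5500 = 0.6000; (5500−4100)/5500 = 0.2545.
Σ = 0.854545. Dividing by the full population N = 6 gives P₁ = 0.1424.

0.1424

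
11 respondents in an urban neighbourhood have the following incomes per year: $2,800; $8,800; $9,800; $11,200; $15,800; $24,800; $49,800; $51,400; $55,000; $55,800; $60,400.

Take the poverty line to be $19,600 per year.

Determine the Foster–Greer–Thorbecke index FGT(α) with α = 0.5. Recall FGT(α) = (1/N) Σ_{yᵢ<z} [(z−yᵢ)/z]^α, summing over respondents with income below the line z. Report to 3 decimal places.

0.315

Poor units: $2,800, $8,800, $9,800, $11,200, $15,800 (q = 5 of N = 11).
Gap ratios (z−y)/z: (19600−2800)/19600 = 0.8571; (19600−8800)/19600 = 0.5510; (19600−9800)/19600 = 0.5000; (19600−11200)/19600 = 0.4286; (19600−15800)/19600 = 0.1939.
Raised to α = 0.5: 0.92582; 0.74231; 0.70711; 0.65465; 0.44032.
Sum = 3.470203; FGT(0.5) = 3.470203 / 11 = 0.315.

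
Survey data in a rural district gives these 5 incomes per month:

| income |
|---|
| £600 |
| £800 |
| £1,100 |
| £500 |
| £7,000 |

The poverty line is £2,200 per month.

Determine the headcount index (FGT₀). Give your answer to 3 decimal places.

0.800

4 of the 5 households have income below £2,200.
H = 4/5 = 0.800.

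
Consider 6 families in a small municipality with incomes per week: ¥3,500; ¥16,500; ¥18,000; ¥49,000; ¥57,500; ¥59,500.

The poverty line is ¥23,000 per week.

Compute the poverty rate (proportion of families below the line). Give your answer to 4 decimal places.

3 of the 6 families have income below ¥23,000.
H = 3/6 = 0.5000.

0.5000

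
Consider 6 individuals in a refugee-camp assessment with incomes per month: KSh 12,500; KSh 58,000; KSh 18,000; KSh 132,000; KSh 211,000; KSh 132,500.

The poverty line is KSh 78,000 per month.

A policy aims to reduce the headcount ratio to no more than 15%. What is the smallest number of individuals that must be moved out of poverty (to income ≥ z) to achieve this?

3

Currently q = 3 of N = 6 are below the line (H = 0.500).
A headcount ratio of at most 15% allows at most ⌊0.15 × 6⌋ = 0 poor individuals.
So at least 3 − 0 = 3 must be lifted.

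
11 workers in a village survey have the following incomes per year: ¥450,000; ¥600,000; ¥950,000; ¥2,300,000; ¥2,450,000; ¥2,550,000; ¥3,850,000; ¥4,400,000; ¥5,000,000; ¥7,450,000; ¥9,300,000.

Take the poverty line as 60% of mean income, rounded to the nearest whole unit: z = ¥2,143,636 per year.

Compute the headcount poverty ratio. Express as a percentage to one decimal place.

3 of the 11 workers have income below ¥2,143,636.
H = 3/11 = 27.3%.

27.3%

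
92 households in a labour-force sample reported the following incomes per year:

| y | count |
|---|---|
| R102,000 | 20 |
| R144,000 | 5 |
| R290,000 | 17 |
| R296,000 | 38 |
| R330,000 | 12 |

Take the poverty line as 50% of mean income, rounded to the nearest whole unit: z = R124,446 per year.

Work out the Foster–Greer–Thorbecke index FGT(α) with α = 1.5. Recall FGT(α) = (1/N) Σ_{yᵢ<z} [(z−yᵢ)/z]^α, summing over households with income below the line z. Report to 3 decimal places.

Below the line: 20×R102,000 (q = 20 of N = 92).
Shortfall ratios: (124446−102000)/124446 = 0.1804 (×20).
Raised to α = 1.5: 0.07660 (×20).
Sum = 1.532029; FGT(1.5) = 1.532029 / 92 = 0.017.

0.017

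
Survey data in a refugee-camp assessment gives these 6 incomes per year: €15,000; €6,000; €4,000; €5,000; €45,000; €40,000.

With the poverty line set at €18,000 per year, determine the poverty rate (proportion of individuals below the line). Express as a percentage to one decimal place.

66.7%

4 of the 6 individuals have income below €18,000.
H = 4/6 = 66.7%.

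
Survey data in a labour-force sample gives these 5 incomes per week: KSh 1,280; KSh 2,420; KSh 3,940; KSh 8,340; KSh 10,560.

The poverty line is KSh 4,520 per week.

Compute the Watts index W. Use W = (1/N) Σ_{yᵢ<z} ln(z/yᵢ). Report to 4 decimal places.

0.4047

Below z: KSh 1,280, KSh 2,420, KSh 3,940 (q = 3 of N = 5).
ln(z/y) terms: ln(4520/1280) = 1.2617; ln(4520/2420) = 0.6247; ln(4520/3940) = 0.1373.
W = 2.023728 / 5 = 0.4047.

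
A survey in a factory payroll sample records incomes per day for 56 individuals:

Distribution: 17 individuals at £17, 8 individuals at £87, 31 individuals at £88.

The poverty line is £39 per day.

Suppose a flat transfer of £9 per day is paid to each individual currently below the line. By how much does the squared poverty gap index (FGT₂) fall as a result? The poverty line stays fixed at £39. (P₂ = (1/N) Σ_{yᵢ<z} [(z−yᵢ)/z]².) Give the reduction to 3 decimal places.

0.063

Before: below the line — 17×£17; squared poverty gap index (FGT₂) = 0.09660.
After the £9 transfer: below the line — 17×£26; squared poverty gap index (FGT₂) = 0.03373.
Reduction = 0.09660 − 0.03373 = 0.063.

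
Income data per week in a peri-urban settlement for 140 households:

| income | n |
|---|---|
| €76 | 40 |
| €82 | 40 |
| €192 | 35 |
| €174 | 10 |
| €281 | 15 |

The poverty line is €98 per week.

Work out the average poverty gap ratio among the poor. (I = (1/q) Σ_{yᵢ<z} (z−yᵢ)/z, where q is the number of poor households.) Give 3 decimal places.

Incomes under z: 40×€76, 40×€82 (q = 80 of N = 140).
Shortfall ratios (z−y)/z: 0.2245 (×40), 0.1633 (×40); sum = 15.510204.
I averages over the q = 80 poor units only: 15.510204 / 80 = 0.194.

0.194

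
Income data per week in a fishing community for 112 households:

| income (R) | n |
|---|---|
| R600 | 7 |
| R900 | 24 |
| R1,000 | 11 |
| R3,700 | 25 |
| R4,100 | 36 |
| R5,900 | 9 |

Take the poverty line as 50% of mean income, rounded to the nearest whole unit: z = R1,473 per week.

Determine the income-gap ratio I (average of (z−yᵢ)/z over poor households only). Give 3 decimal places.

Poor units: 7×R600, 24×R900, 11×R1,000 (q = 42 of N = 112).
Shortfall ratios (z−y)/z: 0.5927 (×7), 0.3890 (×24), 0.3211 (×11); sum = 17.016972.
I averages over the q = 42 poor units only: 17.016972 / 42 = 0.405.

0.405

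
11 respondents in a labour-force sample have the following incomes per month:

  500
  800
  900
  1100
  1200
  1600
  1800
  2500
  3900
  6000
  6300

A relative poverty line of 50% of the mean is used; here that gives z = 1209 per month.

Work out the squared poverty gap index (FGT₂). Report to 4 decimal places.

Poor units: 500, 800, 900, 1100, 1200 (q = 5 of N = 11).
Gap ratios (z−y)/z: (1209−500)/1209 = 0.5864; (1209−800)/1209 = 0.3383; (1209−900)/1209 = 0.2556; (1209−1100)/1209 = 0.0902; (1209−1200)/1209 = 0.0074.
Squared: 0.3439; 0.1144; 0.0653; 0.0081; 0.0001.
Sum = 0.531857; P₂ = 0.531857 / 11 = 0.0484.

0.0484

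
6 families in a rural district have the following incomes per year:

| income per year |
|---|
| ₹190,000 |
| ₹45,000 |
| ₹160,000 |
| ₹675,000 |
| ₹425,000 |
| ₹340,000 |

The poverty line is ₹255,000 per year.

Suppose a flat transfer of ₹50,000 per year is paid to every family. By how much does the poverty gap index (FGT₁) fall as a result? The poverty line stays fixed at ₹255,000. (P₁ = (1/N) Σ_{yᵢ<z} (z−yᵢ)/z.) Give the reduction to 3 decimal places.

Before: below the line — ₹45,000, ₹160,000, ₹190,000; poverty gap index (FGT₁) = 0.24183.
After the ₹50,000 transfer: below the line — ₹95,000, ₹210,000, ₹240,000; poverty gap index (FGT₁) = 0.14379.
Reduction = 0.24183 − 0.14379 = 0.098.

0.098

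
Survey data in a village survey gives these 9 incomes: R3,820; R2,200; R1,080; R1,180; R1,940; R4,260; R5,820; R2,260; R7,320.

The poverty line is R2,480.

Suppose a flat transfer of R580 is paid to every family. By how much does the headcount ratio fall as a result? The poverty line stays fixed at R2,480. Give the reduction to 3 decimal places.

Before: below the line — R1,080, R1,180, R1,940, R2,200, R2,260; headcount ratio = 0.55556.
After the R580 transfer: below the line — R1,660, R1,760; headcount ratio = 0.22222.
Reduction = 0.55556 − 0.22222 = 0.333.

0.333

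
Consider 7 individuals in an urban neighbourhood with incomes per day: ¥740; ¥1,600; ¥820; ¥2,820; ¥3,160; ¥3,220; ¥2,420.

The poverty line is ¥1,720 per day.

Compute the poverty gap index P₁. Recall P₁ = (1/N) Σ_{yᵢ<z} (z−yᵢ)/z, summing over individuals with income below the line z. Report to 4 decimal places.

Poor units: ¥740, ¥820, ¥1,600 (q = 3 of N = 7).
Normalized shortfalls: (1720−740)/1720 = 0.5698; (1720−820)/1720 = 0.5233; (1720−1600)/1720 = 0.0698.
Sum of shortfalls = 1.162791; P₁ averages over all N: 1.162791 / 7 = 0.1661.

0.1661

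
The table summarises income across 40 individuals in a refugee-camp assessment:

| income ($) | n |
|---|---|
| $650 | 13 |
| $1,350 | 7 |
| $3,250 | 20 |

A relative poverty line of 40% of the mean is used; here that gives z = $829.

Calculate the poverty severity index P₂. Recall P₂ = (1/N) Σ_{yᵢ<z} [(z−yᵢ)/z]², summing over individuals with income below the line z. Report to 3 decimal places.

Incomes under z: 13×$650 (q = 13 of N = 40).
Shortfall ratios: (829−650)/829 = 0.2159 (×13).
Squared: 0.0466 (×13).
Sum = 0.606095; P₂ = 0.606095 / 40 = 0.015.

0.015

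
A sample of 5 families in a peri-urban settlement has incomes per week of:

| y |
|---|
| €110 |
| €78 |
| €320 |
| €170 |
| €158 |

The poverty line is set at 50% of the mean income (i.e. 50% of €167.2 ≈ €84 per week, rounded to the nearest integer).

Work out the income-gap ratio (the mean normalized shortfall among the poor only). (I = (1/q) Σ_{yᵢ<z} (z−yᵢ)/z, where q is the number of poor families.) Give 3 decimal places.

0.071

Incomes under z: €78 (q = 1 of N = 5).
Relative gaps: 0.0714; sum = 0.071429.
I averages over the q = 1 poor units only: 0.071429 / 1 = 0.071.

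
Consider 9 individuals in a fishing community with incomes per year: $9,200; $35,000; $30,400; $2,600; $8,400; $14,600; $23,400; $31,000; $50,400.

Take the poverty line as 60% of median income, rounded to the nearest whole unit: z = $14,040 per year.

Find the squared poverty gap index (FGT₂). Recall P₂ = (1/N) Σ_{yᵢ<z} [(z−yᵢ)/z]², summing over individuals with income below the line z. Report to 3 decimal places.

0.105

Below the line: $2,600, $8,400, $9,200 (q = 3 of N = 9).
Gap ratios (z−y)/z: (14040−2600)/14040 = 0.8148; (14040−8400)/14040 = 0.4017; (14040−9200)/14040 = 0.3447.
Squared: 0.6639; 0.1614; 0.1188.
Sum = 0.944132; P₂ = 0.944132 / 9 = 0.105.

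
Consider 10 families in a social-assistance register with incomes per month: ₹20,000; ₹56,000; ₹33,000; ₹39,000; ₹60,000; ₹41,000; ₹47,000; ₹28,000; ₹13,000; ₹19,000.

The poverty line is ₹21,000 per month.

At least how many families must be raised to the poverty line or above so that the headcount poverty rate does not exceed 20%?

1

3 of the 10 families are poor, so H = 3/10 = 0.300.
A headcount ratio of at most 20% allows at most ⌊0.20 × 10⌋ = 2 poor families.
So at least 3 − 2 = 1 must be lifted.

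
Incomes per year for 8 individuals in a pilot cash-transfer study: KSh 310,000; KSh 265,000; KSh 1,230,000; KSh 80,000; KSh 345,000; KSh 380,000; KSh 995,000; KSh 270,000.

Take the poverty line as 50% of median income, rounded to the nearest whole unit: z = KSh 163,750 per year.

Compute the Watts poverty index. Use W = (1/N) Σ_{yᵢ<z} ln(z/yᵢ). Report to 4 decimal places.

Incomes under z: KSh 80,000 (q = 1 of N = 8).
ln(z/y) terms: ln(163750/80000) = 0.7163.
W = 0.716314 / 8 = 0.0895.

0.0895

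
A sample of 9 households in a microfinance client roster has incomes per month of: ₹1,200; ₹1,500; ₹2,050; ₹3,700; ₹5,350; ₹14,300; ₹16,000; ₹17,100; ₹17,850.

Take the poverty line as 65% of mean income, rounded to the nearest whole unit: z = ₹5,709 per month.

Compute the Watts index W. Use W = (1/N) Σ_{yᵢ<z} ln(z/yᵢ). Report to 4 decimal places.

0.4910

Incomes under z: ₹1,200, ₹1,500, ₹2,050, ₹3,700, ₹5,350 (q = 5 of N = 9).
Log gaps: ln(5709/1200) = 1.5597; ln(5709/1500) = 1.3366; ln(5709/2050) = 1.0242; ln(5709/3700) = 0.4337; ln(5709/5350) = 0.0649.
W = 4.419164 / 9 = 0.4910.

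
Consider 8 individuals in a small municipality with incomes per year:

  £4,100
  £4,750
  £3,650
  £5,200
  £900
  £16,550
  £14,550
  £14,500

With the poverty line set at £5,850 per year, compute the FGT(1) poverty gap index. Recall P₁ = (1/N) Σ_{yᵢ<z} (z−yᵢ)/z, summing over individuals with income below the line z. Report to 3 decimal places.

Poor units: £900, £3,650, £4,100, £4,750, £5,200 (q = 5 of N = 8).
Gap ratios (z−y)/z: (5850−900)/5850 = 0.8462; (5850−3650)/5850 = 0.3761; (5850−4100)/5850 = 0.2991; (5850−4750)/5850 = 0.1880; (5850−5200)/5850 = 0.1111.
Sum of shortfalls = 1.820513; P₁ averages over all N: 1.820513 / 8 = 0.228.

0.228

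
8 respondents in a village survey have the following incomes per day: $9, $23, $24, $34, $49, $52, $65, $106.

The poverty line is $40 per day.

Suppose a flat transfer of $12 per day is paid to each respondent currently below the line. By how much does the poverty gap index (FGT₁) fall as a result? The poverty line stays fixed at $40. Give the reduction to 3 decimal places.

0.131

Before: below the line — $9, $23, $24, $34; poverty gap index (FGT₁) = 0.21875.
After the $12 transfer: below the line — $21, $35, $36; poverty gap index (FGT₁) = 0.08750.
Reduction = 0.21875 − 0.08750 = 0.131.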